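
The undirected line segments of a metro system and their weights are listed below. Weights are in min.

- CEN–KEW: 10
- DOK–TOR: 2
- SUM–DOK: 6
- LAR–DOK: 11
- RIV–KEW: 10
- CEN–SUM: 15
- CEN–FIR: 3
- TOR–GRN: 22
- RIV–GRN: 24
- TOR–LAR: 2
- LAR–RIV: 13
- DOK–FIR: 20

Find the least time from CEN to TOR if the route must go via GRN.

66 min

Shortest CEN→GRN: CEN–KEW–RIV–GRN = 44
Shortest GRN→TOR: GRN–TOR = 22
Total via GRN: 44 + 22 = 66 min.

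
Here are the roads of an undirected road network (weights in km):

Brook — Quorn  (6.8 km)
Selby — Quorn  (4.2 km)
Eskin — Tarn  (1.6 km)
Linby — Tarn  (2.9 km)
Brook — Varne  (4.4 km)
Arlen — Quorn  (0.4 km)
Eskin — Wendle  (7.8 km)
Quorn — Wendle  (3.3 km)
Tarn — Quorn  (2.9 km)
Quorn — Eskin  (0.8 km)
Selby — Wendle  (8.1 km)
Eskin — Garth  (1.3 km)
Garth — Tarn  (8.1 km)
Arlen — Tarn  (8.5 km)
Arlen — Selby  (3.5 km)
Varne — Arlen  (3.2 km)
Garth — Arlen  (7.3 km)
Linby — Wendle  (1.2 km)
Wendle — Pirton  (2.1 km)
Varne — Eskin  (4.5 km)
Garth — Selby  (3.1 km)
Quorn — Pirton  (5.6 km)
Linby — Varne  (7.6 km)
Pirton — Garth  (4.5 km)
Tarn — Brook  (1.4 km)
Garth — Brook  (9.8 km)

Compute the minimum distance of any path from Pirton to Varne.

9 km

Running Dijkstra from Pirton:
Pirton: 0
Wendle: 2.1  (via Pirton)
Linby: 3.3  (via Wendle)
Garth: 4.5  (via Pirton)
Quorn: 5.4  (via Wendle)
Eskin: 5.8  (via Garth)
Arlen: 5.8  (via Quorn)
Tarn: 6.2  (via Linby)
Selby: 7.6  (via Garth)
Brook: 7.6  (via Tarn)
Varne: 9  (via Arlen)
Shortest route: Pirton–Wendle–Quorn–Arlen–Varne = 9 km.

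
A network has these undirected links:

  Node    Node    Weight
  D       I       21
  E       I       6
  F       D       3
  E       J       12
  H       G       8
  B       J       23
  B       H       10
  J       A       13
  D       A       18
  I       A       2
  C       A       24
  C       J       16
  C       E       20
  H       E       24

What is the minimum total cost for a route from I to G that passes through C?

Shortest I→C: I–A–C = 26
Best C to G: C–E–H–G costing 52
Total via C: 26 + 52 = 78.

78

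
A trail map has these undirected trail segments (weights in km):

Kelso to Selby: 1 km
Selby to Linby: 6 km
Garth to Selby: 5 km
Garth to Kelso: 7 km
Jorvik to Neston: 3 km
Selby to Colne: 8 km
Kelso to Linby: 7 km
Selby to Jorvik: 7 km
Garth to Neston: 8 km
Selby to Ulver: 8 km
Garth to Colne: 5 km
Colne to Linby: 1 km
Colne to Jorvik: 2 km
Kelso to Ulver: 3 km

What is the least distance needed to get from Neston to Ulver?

14 km

Settle nodes by increasing distance from Neston:
Neston: 0
Jorvik: 3  (via Neston)
Colne: 5  (via Jorvik)
Linby: 6  (via Colne)
Garth: 8  (via Neston)
Selby: 10  (via Jorvik)
Kelso: 11  (via Selby)
Ulver: 14  (via Kelso)
Shortest route: Neston–Jorvik–Selby–Kelso–Ulver = 14 km.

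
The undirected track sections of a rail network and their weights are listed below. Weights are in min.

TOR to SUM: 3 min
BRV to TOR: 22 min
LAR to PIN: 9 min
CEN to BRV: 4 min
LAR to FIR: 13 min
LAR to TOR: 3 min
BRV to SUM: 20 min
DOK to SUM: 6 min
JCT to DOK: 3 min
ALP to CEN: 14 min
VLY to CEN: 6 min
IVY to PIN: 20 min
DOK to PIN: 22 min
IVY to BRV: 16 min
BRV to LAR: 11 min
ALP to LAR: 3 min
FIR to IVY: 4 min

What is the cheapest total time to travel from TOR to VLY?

Enumerating some paths:
TOR–LAR–BRV–CEN–VLY: 3+11+4+6 = 24
TOR–SUM–BRV–CEN–VLY: 3+20+4+6 = 33
TOR–LAR–ALP–CEN–VLY: 3+3+14+6 = 26
TOR–BRV–CEN–VLY: 22+4+6 = 32
The minimum is 24 min via TOR–LAR–BRV–CEN–VLY.

24 min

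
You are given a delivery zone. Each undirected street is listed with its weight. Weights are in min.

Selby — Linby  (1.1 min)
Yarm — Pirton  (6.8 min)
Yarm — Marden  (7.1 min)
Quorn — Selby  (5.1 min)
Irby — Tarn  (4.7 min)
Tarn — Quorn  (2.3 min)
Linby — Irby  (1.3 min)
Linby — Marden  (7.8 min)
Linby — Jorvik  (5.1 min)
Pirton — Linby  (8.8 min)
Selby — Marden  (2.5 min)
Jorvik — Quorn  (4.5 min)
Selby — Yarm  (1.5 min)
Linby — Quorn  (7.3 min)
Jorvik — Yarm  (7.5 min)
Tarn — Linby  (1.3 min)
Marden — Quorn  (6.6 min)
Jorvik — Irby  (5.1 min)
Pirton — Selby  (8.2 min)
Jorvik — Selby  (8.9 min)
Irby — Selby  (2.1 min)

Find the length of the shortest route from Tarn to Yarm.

Running Dijkstra from Tarn:
Tarn: 0
Linby: 1.3  (via Tarn)
Quorn: 2.3  (via Tarn)
Selby: 2.4  (via Linby)
Irby: 2.6  (via Linby)
Yarm: 3.9  (via Selby)
Shortest route: Tarn–Linby–Selby–Yarm = 3.9 min.

3.9 min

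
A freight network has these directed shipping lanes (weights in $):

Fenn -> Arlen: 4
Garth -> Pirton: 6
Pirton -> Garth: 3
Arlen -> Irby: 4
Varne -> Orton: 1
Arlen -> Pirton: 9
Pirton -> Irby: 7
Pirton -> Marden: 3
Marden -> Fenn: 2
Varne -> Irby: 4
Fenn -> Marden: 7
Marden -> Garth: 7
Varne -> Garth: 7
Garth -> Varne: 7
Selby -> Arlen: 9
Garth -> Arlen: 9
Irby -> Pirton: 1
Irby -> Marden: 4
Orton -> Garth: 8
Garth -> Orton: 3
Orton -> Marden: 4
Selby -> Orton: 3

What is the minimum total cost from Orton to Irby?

$14

Running Dijkstra from Orton:
Orton: 0
Marden: 4  (via Orton)
Fenn: 6  (via Marden)
Garth: 8  (via Orton)
Arlen: 10  (via Fenn)
Irby: 14  (via Arlen)
Shortest route: Orton → Marden → Fenn → Arlen → Irby = $14.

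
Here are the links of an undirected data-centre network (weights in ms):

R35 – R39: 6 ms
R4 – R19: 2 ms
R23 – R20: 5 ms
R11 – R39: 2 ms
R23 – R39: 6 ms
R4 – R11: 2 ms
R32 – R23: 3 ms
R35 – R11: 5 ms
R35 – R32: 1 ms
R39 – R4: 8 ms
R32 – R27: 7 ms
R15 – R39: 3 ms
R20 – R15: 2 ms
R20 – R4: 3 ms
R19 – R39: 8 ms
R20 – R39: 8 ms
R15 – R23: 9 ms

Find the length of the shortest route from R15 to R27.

Compare a few routes:
R15 - R20 - R23 - R32 - R27: 2+5+3+7 = 17
R15 - R39 - R23 - R32 - R27: 3+6+3+7 = 19
R15 - R39 - R11 - R35 - R32 - R27: 3+2+5+1+7 = 18
R15 - R23 - R32 - R27: 9+3+7 = 19
Cheapest is R15 - R20 - R23 - R32 - R27 at 17 ms.

17 ms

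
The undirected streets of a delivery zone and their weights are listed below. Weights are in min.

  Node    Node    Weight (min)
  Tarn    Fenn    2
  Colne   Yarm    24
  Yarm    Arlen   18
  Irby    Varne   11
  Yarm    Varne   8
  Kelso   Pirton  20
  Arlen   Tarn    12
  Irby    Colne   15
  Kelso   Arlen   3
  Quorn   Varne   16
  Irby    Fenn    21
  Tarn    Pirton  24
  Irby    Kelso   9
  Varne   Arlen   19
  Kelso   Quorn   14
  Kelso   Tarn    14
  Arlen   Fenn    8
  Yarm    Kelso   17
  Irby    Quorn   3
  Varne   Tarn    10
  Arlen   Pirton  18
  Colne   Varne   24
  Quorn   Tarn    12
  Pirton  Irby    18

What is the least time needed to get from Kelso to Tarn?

13 min

Enumerating some paths:
Kelso–Arlen–Fenn–Tarn: 3+8+2 = 13
Kelso–Tarn: 14 = 14
Cheapest is Kelso–Arlen–Fenn–Tarn at 13 min.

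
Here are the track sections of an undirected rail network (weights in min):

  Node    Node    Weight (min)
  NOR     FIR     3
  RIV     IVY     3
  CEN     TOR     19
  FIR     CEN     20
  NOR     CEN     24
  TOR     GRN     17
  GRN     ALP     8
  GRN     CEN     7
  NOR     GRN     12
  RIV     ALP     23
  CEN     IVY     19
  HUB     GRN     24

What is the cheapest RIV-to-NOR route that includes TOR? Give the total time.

70 min

Best RIV to TOR: RIV → IVY → CEN → TOR costing 41
Best TOR to NOR: TOR → GRN → NOR costing 29
Total via TOR: 41 + 29 = 70 min.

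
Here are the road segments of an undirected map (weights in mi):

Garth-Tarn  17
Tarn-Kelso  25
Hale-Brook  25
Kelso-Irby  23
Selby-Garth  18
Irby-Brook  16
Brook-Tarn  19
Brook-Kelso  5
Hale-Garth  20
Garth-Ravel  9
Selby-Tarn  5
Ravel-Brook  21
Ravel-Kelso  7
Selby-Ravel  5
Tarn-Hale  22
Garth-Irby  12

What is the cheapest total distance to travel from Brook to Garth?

21 mi

Shortest distances from Brook:
Brook: 0
Kelso: 5  (via Brook)
Ravel: 12  (via Kelso)
Irby: 16  (via Brook)
Selby: 17  (via Ravel)
Tarn: 19  (via Brook)
Garth: 21  (via Ravel)
Shortest route: Brook → Kelso → Ravel → Garth = 21 mi.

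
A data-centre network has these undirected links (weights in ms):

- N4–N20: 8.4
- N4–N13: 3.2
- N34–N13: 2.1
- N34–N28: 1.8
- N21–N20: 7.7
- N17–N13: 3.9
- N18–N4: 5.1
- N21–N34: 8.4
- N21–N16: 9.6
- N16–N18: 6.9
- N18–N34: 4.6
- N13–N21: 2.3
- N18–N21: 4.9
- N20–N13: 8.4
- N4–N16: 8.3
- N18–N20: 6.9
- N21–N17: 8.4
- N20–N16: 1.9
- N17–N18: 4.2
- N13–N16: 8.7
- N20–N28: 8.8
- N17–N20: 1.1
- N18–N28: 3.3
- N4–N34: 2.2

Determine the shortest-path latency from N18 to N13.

6.7 ms

Shortest distances from N18:
N18: 0
N28: 3.3  (via N18)
N17: 4.2  (via N18)
N34: 4.6  (via N18)
N21: 4.9  (via N18)
N4: 5.1  (via N18)
N20: 5.3  (via N17)
N13: 6.7  (via N34)
Shortest route: N18 → N34 → N13 = 6.7 ms.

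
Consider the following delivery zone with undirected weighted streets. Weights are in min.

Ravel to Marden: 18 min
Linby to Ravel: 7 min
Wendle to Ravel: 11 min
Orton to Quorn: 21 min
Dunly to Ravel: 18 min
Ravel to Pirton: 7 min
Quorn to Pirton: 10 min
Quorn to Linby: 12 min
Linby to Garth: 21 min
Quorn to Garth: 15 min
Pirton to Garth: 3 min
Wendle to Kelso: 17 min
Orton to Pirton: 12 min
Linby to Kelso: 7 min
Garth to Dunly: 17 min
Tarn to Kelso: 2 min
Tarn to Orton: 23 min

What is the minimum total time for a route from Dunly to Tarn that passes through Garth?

Best Dunly to Garth: Dunly → Garth costing 17
Best Garth to Tarn: Garth → Pirton → Ravel → Linby → Kelso → Tarn costing 26
Total via Garth: 17 + 26 = 43 min.

43 min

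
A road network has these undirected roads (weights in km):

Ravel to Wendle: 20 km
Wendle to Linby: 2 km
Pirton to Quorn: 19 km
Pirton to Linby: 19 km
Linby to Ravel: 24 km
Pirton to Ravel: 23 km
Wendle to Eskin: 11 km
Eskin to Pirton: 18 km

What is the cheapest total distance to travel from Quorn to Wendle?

40 km

Compare a few routes:
Quorn → Pirton → Linby → Wendle: 19+19+2 = 40
Quorn → Pirton → Eskin → Wendle: 19+18+11 = 48
The minimum is 40 km via Quorn → Pirton → Linby → Wendle.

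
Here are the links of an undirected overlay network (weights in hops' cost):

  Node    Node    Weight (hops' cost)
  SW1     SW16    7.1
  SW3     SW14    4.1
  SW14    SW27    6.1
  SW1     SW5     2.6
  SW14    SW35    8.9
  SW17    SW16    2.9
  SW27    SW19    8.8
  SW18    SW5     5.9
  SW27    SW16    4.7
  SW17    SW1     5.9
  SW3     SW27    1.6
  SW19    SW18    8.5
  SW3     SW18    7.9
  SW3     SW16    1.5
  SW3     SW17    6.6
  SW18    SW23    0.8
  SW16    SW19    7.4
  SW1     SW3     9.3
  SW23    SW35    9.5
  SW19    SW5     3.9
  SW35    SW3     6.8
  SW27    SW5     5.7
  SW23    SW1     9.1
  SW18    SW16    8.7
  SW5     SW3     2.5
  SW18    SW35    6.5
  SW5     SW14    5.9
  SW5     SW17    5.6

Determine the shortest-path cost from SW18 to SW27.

9.5 hops' cost

Candidate routes:
SW18–SW5–SW3–SW27: 5.9+2.5+1.6 = 10
SW18–SW3–SW27: 7.9+1.6 = 9.5
Cheapest is SW18–SW3–SW27 at 9.5 hops' cost.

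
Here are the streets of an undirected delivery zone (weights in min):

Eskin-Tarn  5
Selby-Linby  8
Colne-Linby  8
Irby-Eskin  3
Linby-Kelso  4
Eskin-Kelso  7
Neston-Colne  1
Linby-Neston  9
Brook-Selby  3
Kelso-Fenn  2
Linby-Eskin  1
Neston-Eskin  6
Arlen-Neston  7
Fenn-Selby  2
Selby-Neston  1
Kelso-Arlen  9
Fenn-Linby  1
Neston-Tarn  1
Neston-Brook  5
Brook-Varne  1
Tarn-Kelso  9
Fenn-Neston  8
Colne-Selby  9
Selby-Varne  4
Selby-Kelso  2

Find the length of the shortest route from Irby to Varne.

Compare a few routes:
Irby–Eskin–Linby–Fenn–Kelso–Selby–Brook–Varne: 3+1+1+2+2+3+1 = 13
Irby–Eskin–Linby–Fenn–Selby–Varne: 3+1+1+2+4 = 11
Cheapest is Irby–Eskin–Linby–Fenn–Selby–Varne at 11 min.

11 min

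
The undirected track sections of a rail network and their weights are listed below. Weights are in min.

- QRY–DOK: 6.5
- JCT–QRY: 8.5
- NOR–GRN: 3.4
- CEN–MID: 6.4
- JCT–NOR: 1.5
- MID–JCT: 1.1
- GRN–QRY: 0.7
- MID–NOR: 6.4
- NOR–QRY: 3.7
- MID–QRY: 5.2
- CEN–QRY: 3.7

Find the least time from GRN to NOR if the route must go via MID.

8.5 min

Shortest GRN→MID: GRN → QRY → MID = 5.9
Best MID to NOR: MID → JCT → NOR costing 2.6
Total via MID: 5.9 + 2.6 = 8.5 min.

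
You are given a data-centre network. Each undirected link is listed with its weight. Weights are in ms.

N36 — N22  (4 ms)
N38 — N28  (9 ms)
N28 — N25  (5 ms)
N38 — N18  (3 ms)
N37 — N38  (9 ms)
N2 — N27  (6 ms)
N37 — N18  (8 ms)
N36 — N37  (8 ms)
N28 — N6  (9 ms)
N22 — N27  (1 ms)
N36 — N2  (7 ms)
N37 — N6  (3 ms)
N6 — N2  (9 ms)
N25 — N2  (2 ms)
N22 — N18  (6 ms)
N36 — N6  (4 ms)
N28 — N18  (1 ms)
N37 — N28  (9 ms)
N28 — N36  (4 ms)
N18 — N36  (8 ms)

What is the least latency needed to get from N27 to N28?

8 ms

Enumerating some paths:
N27 - N22 - N18 - N28: 1+6+1 = 8
N27 - N22 - N36 - N28: 1+4+4 = 9
Cheapest is N27 - N22 - N18 - N28 at 8 ms.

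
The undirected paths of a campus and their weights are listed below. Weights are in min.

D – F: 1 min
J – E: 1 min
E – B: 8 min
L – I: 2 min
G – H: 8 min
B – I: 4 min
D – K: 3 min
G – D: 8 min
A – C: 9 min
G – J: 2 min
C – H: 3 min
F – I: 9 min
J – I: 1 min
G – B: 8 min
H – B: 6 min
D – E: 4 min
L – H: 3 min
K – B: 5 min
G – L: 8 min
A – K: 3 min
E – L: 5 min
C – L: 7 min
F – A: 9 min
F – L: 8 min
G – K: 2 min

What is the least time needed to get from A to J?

Shortest distances from A:
A: 0
K: 3  (via A)
G: 5  (via K)
D: 6  (via K)
F: 7  (via D)
J: 7  (via G)
Shortest route: A–K–G–J = 7 min.

7 min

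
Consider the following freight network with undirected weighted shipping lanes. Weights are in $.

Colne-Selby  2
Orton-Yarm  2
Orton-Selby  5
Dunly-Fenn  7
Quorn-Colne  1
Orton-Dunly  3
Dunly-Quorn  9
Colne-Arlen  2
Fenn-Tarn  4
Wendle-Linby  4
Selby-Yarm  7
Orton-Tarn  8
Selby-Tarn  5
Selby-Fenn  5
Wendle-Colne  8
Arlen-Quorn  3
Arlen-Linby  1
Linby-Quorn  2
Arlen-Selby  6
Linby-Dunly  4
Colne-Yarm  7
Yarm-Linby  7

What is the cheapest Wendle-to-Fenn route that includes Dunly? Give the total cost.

Shortest Wendle→Dunly: Wendle → Linby → Dunly = 8
Shortest Dunly→Fenn: Dunly → Fenn = 7
Total via Dunly: 8 + 7 = $15.

$15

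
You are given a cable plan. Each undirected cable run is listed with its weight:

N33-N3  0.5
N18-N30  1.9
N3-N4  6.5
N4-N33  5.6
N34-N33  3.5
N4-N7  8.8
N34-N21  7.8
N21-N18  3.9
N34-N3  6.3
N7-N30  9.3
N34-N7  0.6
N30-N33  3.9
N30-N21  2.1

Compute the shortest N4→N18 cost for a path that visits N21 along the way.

15.5

Shortest N4→N21: N4–N33–N30–N21 = 11.6
Shortest N21→N18: N21–N18 = 3.9
Total via N21: 11.6 + 3.9 = 15.5.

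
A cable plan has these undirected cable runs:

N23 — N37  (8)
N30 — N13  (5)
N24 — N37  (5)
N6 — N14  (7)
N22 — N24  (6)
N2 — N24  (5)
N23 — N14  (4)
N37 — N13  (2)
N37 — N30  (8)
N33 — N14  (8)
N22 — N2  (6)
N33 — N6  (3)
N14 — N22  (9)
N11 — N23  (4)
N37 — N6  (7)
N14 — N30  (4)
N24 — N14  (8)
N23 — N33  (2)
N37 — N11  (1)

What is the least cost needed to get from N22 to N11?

12

Settle nodes by increasing distance from N22:
N22: 0
N2: 6  (via N22)
N24: 6  (via N22)
N14: 9  (via N22)
N37: 11  (via N24)
N11: 12  (via N37)
Shortest route: N22–N24–N37–N11 = 12.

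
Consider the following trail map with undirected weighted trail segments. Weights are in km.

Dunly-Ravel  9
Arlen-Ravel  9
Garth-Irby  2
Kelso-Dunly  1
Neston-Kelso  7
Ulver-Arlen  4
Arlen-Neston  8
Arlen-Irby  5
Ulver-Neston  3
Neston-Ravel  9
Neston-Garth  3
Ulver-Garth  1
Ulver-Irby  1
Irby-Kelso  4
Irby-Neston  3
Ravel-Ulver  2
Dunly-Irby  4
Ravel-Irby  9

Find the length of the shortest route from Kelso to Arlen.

Shortest distances from Kelso:
Kelso: 0
Dunly: 1  (via Kelso)
Irby: 4  (via Kelso)
Ulver: 5  (via Irby)
Garth: 6  (via Irby)
Neston: 7  (via Kelso)
Ravel: 7  (via Ulver)
Arlen: 9  (via Irby)
Shortest route: Kelso → Irby → Arlen = 9 km.

9 km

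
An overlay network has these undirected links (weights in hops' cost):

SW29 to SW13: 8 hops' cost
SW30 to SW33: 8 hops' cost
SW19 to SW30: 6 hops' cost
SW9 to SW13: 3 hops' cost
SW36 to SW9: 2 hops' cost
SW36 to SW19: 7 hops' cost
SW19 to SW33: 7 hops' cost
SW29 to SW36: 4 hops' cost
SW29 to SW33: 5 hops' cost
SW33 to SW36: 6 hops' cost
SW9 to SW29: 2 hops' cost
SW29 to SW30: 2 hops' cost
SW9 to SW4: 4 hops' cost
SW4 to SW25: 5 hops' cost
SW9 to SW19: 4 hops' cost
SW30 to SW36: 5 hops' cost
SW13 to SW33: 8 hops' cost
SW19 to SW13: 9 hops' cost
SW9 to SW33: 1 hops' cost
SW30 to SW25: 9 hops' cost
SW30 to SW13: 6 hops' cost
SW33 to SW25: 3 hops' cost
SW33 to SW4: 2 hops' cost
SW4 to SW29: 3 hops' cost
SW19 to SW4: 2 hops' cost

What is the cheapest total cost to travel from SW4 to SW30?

Candidate routes:
SW4 - SW29 - SW30: 3+2 = 5
SW4 - SW33 - SW9 - SW29 - SW30: 2+1+2+2 = 7
SW4 - SW19 - SW30: 2+6 = 8
SW4 - SW9 - SW29 - SW30: 4+2+2 = 8
The minimum is 5 hops' cost via SW4 - SW29 - SW30.

5 hops' cost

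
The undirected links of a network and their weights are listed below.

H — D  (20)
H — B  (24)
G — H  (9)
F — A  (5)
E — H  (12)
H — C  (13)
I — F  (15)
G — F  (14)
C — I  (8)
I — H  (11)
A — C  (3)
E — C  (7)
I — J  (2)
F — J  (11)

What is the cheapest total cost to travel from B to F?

45

Compare a few routes:
B - H - C - A - F: 24+13+3+5 = 45
B - H - G - F: 24+9+14 = 47
The minimum is 45 via B - H - C - A - F.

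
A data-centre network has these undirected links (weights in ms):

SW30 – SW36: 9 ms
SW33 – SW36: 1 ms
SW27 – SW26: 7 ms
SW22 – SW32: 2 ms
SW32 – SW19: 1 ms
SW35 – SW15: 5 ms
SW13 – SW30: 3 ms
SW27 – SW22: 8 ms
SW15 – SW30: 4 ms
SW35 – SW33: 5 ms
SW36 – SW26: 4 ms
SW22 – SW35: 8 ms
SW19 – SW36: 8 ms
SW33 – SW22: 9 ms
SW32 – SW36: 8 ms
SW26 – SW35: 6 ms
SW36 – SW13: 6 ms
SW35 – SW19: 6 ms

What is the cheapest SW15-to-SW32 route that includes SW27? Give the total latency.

28 ms

Best SW15 to SW27: SW15 → SW35 → SW26 → SW27 costing 18
Best SW27 to SW32: SW27 → SW22 → SW32 costing 10
Total via SW27: 18 + 10 = 28 ms.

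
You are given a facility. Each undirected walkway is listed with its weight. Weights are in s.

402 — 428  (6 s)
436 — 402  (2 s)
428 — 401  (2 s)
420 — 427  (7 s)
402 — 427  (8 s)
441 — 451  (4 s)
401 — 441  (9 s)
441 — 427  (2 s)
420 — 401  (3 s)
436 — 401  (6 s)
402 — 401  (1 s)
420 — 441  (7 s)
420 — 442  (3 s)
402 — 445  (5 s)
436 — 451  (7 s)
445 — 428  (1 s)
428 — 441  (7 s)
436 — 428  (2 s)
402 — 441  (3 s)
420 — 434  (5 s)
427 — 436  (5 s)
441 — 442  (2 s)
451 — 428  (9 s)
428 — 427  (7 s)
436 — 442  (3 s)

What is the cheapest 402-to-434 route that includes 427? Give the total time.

Best 402 to 427: 402 → 441 → 427 costing 5
Shortest 427→434: 427 → 420 → 434 = 12
Total via 427: 5 + 12 = 17 s.

17 s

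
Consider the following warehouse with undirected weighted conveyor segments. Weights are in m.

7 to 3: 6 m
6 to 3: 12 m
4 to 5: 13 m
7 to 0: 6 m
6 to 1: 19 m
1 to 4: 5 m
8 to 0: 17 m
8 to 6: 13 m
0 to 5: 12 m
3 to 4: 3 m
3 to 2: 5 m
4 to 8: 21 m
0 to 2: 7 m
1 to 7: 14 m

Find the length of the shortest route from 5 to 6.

Enumerating some paths:
5 - 0 - 2 - 3 - 6: 12+7+5+12 = 36
5 - 4 - 3 - 6: 13+3+12 = 28
Cheapest is 5 - 4 - 3 - 6 at 28 m.

28 m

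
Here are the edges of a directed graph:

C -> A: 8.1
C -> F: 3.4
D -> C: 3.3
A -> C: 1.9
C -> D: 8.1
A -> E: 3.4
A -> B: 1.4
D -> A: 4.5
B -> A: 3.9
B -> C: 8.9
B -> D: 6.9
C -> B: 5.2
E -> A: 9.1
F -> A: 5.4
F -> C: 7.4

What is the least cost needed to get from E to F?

Candidate routes:
E → A → B → C → F: 9.1+1.4+8.9+3.4 = 22.8
E → A → C → F: 9.1+1.9+3.4 = 14.4
E → A → B → D → C → F: 9.1+1.4+6.9+3.3+3.4 = 24.1
Cheapest is E → A → C → F at 14.4.

14.4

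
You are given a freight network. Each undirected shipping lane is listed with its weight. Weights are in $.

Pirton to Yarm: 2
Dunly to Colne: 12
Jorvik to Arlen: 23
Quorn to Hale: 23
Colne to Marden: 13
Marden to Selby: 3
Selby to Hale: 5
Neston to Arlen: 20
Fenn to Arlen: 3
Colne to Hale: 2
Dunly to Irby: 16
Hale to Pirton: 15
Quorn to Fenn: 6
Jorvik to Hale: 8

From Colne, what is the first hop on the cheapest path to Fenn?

Hale

Candidate routes:
Colne → Marden → Selby → Hale → Quorn → Fenn: 13+3+5+23+6 = 50
Colne → Hale → Quorn → Fenn: 2+23+6 = 31
Colne → Hale → Jorvik → Arlen → Fenn: 2+8+23+3 = 36
Cheapest is Colne → Hale → Quorn → Fenn at $31.
So from Colne the first move is to Hale.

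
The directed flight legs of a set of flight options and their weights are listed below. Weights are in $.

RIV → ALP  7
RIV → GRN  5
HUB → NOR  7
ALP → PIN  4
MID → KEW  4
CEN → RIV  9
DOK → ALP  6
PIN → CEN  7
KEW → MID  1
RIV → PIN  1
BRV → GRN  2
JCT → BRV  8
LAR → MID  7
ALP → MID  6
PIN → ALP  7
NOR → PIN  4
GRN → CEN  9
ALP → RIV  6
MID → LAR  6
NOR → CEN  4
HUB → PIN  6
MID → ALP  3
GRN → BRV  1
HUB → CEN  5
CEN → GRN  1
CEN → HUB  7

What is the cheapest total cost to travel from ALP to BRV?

$12

Settle nodes by increasing distance from ALP:
ALP: 0
PIN: 4  (via ALP)
RIV: 6  (via ALP)
MID: 6  (via ALP)
KEW: 10  (via MID)
CEN: 11  (via PIN)
GRN: 11  (via RIV)
LAR: 12  (via MID)
BRV: 12  (via GRN)
Shortest route: ALP–RIV–GRN–BRV = $12.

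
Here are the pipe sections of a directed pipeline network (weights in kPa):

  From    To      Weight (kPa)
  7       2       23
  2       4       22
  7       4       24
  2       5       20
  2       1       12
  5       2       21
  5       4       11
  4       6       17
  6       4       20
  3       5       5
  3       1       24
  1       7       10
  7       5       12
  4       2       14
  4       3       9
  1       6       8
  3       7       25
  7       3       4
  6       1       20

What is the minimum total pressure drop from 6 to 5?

34 kPa

Enumerating some paths:
6–1–7–3–5: 20+10+4+5 = 39
6–4–2–5: 20+14+20 = 54
6–1–7–5: 20+10+12 = 42
6–4–3–5: 20+9+5 = 34
The minimum is 34 kPa via 6–4–3–5.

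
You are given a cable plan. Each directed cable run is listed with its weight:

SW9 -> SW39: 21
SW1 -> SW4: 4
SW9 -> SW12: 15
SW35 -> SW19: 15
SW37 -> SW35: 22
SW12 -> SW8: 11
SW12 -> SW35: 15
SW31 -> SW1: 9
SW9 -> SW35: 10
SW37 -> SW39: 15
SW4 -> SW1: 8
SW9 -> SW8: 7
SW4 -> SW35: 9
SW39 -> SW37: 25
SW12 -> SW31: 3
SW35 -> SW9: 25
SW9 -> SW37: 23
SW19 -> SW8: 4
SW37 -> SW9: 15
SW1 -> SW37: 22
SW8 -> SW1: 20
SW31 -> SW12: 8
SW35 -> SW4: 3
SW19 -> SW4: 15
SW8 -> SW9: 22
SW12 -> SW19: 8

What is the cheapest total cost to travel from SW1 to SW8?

Running Dijkstra from SW1:
SW1: 0
SW4: 4  (via SW1)
SW35: 13  (via SW4)
SW37: 22  (via SW1)
SW19: 28  (via SW35)
SW8: 32  (via SW19)
Shortest route: SW1 → SW4 → SW35 → SW19 → SW8 = 32.

32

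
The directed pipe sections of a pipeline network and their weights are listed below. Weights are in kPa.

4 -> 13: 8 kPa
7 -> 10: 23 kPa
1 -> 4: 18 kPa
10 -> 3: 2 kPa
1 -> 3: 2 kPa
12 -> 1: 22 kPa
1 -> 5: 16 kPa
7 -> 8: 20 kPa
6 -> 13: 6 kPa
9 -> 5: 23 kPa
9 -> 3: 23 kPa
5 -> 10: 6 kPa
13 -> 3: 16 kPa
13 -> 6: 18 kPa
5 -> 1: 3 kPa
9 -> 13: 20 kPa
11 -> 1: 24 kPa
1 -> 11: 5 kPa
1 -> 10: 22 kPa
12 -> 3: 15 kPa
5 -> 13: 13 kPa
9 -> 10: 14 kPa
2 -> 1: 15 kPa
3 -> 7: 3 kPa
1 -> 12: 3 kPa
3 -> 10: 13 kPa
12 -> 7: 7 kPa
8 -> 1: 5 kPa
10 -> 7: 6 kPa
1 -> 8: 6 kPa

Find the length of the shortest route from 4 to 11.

57 kPa

Shortest distances from 4:
4: 0
13: 8  (via 4)
3: 24  (via 13)
6: 26  (via 13)
7: 27  (via 3)
10: 37  (via 3)
8: 47  (via 7)
1: 52  (via 8)
12: 55  (via 1)
11: 57  (via 1)
Shortest route: 4 → 13 → 3 → 7 → 8 → 1 → 11 = 57 kPa.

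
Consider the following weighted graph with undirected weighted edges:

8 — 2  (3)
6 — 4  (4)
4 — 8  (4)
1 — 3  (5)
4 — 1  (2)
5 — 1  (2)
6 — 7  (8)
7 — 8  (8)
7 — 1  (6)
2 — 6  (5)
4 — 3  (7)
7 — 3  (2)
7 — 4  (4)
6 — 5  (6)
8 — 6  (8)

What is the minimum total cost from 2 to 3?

13

Settle nodes by increasing distance from 2:
2: 0
8: 3  (via 2)
6: 5  (via 2)
4: 7  (via 8)
1: 9  (via 4)
5: 11  (via 6)
7: 11  (via 8)
3: 13  (via 7)
Shortest route: 2 → 8 → 7 → 3 = 13.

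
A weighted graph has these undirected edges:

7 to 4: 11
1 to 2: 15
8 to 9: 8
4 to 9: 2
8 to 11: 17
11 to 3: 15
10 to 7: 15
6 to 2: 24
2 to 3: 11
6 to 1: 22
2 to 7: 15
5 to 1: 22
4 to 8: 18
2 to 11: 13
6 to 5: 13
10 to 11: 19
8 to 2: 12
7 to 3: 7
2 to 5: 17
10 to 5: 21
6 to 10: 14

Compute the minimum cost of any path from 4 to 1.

37

Shortest distances from 4:
4: 0
9: 2  (via 4)
8: 10  (via 9)
7: 11  (via 4)
3: 18  (via 7)
2: 22  (via 8)
10: 26  (via 7)
11: 27  (via 8)
1: 37  (via 2)
Shortest route: 4 → 9 → 8 → 2 → 1 = 37.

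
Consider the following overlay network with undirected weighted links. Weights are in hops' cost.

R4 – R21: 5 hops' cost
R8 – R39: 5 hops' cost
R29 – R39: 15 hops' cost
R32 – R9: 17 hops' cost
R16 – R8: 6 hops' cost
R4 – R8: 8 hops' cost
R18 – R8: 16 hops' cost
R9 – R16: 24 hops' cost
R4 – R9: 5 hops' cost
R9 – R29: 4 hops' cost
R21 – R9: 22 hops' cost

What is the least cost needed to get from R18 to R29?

33 hops' cost

Settle nodes by increasing distance from R18:
R18: 0
R8: 16  (via R18)
R39: 21  (via R8)
R16: 22  (via R8)
R4: 24  (via R8)
R21: 29  (via R4)
R9: 29  (via R4)
R29: 33  (via R9)
Shortest route: R18 → R8 → R4 → R9 → R29 = 33 hops' cost.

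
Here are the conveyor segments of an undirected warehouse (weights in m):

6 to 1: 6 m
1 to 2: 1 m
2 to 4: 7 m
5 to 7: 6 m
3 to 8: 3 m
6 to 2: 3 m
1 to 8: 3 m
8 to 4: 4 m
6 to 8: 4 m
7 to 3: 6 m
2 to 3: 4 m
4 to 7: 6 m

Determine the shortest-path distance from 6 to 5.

Candidate routes:
6–2–3–7–5: 3+4+6+6 = 19
6–8–4–7–5: 4+4+6+6 = 20
Cheapest is 6–2–3–7–5 at 19 m.

19 m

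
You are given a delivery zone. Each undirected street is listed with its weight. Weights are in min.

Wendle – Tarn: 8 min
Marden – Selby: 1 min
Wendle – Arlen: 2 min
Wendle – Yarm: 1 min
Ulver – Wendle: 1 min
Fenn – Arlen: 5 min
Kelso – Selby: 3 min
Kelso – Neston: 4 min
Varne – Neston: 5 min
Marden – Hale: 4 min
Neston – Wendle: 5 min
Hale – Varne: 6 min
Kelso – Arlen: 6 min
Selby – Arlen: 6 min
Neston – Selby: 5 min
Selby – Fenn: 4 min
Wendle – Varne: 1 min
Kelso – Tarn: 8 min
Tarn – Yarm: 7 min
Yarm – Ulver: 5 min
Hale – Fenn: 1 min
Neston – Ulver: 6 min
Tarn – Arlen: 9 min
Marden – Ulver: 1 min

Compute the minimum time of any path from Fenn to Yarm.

8 min

Running Dijkstra from Fenn:
Fenn: 0
Hale: 1  (via Fenn)
Selby: 4  (via Fenn)
Marden: 5  (via Hale)
Arlen: 5  (via Fenn)
Ulver: 6  (via Marden)
Kelso: 7  (via Selby)
Varne: 7  (via Hale)
Wendle: 7  (via Arlen)
Yarm: 8  (via Wendle)
Shortest route: Fenn → Arlen → Wendle → Yarm = 8 min.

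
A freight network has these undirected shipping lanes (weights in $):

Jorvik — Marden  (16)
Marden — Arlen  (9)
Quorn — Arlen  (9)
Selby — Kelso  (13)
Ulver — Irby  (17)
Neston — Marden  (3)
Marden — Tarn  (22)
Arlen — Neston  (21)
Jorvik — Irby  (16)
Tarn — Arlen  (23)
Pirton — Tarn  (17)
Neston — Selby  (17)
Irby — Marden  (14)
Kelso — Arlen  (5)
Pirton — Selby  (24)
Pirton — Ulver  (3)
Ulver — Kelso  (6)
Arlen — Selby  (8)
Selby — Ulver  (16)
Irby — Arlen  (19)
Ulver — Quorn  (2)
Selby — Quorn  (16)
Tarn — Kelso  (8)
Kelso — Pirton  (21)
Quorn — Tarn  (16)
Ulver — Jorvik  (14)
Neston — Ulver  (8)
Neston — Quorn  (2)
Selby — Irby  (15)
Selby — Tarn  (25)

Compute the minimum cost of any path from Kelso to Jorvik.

Enumerating some paths:
Kelso → Ulver → Jorvik: 6+14 = 20
Kelso → Ulver → Quorn → Neston → Marden → Jorvik: 6+2+2+3+16 = 29
Cheapest is Kelso → Ulver → Jorvik at $20.

$20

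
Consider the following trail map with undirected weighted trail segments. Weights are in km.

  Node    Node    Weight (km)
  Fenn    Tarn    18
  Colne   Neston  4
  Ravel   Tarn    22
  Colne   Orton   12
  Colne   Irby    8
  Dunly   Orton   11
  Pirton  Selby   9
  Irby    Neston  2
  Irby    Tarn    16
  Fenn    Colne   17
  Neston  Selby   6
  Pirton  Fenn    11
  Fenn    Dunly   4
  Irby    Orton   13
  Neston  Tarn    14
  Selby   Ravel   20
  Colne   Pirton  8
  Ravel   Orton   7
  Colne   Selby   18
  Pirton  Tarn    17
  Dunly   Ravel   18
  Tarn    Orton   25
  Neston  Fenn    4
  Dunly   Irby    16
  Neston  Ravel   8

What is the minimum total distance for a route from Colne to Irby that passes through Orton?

25 km

Best Colne to Orton: Colne → Orton costing 12
Best Orton to Irby: Orton → Irby costing 13
Total via Orton: 12 + 13 = 25 km.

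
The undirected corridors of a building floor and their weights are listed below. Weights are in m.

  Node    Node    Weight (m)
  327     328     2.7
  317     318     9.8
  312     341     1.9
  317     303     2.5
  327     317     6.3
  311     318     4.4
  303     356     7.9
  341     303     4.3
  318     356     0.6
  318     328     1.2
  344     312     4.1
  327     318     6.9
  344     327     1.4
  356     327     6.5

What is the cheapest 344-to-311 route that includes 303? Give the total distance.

23.1 m

Shortest 344→303: 344–327–317–303 = 10.2
Shortest 303→311: 303–356–318–311 = 12.9
Total via 303: 10.2 + 12.9 = 23.1 m.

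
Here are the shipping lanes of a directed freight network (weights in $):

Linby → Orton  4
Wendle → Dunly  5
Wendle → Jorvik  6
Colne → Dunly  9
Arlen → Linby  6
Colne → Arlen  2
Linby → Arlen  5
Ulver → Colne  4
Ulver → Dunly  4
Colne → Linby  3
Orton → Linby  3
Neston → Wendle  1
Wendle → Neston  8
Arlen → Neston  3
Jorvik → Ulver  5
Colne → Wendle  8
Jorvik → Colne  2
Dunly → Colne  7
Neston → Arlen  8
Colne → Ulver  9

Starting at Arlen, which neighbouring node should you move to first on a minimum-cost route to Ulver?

Compare a few routes:
Arlen - Neston - Wendle - Dunly - Colne - Ulver: 3+1+5+7+9 = 25
Arlen - Neston - Wendle - Jorvik - Colne - Ulver: 3+1+6+2+9 = 21
Arlen - Neston - Wendle - Jorvik - Ulver: 3+1+6+5 = 15
The minimum is $15 via Arlen - Neston - Wendle - Jorvik - Ulver.
So from Arlen the first move is to Neston.

Neston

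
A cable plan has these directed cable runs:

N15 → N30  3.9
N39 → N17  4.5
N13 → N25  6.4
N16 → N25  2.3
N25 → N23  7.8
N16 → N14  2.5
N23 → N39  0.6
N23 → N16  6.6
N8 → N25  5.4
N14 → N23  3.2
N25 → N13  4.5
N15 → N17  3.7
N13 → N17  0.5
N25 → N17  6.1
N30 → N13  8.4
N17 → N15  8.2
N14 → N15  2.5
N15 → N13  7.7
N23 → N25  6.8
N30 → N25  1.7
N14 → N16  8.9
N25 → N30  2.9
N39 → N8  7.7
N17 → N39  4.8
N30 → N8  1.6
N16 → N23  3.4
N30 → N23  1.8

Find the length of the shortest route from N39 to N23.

Candidate routes:
N39–N8–N25–N30–N23: 7.7+5.4+2.9+1.8 = 17.8
N39–N17–N15–N30–N23: 4.5+8.2+3.9+1.8 = 18.4
Cheapest is N39–N8–N25–N30–N23 at 17.8.

17.8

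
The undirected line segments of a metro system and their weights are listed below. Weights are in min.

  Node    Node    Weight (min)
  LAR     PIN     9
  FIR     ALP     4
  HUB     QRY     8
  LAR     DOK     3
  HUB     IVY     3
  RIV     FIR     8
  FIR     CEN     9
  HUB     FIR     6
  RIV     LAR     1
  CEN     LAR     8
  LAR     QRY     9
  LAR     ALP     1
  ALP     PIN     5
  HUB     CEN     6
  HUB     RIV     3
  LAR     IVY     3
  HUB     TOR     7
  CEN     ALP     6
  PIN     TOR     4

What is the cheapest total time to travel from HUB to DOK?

7 min

Shortest distances from HUB:
HUB: 0
IVY: 3  (via HUB)
RIV: 3  (via HUB)
LAR: 4  (via RIV)
ALP: 5  (via LAR)
FIR: 6  (via HUB)
CEN: 6  (via HUB)
TOR: 7  (via HUB)
DOK: 7  (via LAR)
Shortest route: HUB → RIV → LAR → DOK = 7 min.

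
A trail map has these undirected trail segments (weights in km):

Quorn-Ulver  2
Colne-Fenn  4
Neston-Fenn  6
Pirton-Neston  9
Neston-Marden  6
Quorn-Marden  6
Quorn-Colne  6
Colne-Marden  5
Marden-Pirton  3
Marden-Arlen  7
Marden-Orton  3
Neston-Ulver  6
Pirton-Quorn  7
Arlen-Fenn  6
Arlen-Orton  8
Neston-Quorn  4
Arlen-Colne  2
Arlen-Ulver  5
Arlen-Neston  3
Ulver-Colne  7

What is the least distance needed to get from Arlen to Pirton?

Candidate routes:
Arlen - Marden - Pirton: 7+3 = 10
Arlen - Neston - Marden - Pirton: 3+6+3 = 12
Cheapest is Arlen - Marden - Pirton at 10 km.

10 km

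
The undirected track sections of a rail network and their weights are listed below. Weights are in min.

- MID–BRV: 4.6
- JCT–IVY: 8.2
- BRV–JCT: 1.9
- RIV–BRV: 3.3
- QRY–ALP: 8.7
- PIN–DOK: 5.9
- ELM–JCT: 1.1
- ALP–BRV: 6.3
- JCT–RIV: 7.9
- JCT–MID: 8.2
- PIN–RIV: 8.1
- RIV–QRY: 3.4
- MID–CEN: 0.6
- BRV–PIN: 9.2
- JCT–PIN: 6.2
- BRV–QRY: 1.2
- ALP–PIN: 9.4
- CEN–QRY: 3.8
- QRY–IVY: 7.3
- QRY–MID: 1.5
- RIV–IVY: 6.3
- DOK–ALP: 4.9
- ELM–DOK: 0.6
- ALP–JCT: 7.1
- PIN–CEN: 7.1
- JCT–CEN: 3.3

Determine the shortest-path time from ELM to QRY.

Settle nodes by increasing distance from ELM:
ELM: 0
DOK: 0.6  (via ELM)
JCT: 1.1  (via ELM)
BRV: 3  (via JCT)
QRY: 4.2  (via BRV)
Shortest route: ELM–JCT–BRV–QRY = 4.2 min.

4.2 min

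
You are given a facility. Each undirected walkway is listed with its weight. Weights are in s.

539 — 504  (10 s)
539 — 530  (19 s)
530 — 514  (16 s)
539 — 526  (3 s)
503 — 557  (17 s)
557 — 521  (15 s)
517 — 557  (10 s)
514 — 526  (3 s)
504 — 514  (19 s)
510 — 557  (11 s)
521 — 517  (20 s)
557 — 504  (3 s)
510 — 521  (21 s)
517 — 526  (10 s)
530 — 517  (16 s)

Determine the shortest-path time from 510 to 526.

Shortest distances from 510:
510: 0
557: 11  (via 510)
504: 14  (via 557)
521: 21  (via 510)
517: 21  (via 557)
539: 24  (via 504)
526: 27  (via 539)
Shortest route: 510 → 557 → 504 → 539 → 526 = 27 s.

27 s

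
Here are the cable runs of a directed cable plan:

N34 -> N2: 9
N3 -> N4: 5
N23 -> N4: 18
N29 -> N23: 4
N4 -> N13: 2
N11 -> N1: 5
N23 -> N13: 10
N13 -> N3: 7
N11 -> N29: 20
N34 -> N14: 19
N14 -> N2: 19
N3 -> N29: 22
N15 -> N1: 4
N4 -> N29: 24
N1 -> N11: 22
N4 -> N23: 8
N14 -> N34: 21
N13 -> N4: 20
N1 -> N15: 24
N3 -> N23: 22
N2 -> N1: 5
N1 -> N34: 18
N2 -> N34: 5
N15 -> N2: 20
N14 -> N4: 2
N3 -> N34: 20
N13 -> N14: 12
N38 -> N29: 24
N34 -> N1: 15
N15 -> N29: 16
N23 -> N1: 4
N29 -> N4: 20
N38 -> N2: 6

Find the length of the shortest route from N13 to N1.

Shortest distances from N13:
N13: 0
N3: 7  (via N13)
N14: 12  (via N13)
N4: 12  (via N3)
N23: 20  (via N4)
N1: 24  (via N23)
Shortest route: N13 → N3 → N4 → N23 → N1 = 24.

24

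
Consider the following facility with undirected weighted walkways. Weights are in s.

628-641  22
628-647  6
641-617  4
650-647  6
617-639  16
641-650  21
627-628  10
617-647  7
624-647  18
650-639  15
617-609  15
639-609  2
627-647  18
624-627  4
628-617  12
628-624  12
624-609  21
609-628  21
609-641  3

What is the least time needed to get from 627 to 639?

Running Dijkstra from 627:
627: 0
624: 4  (via 627)
628: 10  (via 627)
647: 16  (via 628)
650: 22  (via 647)
617: 22  (via 628)
609: 25  (via 624)
641: 26  (via 617)
639: 27  (via 609)
Shortest route: 627 → 624 → 609 → 639 = 27 s.

27 s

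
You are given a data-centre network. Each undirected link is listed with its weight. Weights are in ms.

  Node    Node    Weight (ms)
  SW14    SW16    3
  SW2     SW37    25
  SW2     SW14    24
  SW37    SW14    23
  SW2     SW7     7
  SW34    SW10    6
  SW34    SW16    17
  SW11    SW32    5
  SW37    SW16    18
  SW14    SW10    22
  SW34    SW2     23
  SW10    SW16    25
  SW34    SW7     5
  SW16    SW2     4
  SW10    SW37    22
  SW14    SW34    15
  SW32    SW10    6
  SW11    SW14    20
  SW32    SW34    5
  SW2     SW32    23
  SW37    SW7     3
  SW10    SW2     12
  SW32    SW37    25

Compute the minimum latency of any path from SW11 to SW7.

Compare a few routes:
SW11 - SW32 - SW34 - SW7: 5+5+5 = 15
SW11 - SW32 - SW10 - SW34 - SW7: 5+6+6+5 = 22
Cheapest is SW11 - SW32 - SW34 - SW7 at 15 ms.

15 ms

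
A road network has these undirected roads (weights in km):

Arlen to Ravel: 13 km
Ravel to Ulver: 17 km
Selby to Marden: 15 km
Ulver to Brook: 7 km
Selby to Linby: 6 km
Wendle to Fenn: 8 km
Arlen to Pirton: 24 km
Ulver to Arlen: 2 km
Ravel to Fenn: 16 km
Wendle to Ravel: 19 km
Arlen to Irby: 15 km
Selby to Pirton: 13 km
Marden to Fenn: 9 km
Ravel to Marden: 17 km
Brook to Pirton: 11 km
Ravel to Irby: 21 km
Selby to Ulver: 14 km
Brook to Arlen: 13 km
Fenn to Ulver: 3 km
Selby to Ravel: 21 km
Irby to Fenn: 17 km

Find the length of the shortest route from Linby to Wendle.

31 km

Shortest distances from Linby:
Linby: 0
Selby: 6  (via Linby)
Pirton: 19  (via Selby)
Ulver: 20  (via Selby)
Marden: 21  (via Selby)
Arlen: 22  (via Ulver)
Fenn: 23  (via Ulver)
Brook: 27  (via Ulver)
Ravel: 27  (via Selby)
Wendle: 31  (via Fenn)
Shortest route: Linby–Selby–Ulver–Fenn–Wendle = 31 km.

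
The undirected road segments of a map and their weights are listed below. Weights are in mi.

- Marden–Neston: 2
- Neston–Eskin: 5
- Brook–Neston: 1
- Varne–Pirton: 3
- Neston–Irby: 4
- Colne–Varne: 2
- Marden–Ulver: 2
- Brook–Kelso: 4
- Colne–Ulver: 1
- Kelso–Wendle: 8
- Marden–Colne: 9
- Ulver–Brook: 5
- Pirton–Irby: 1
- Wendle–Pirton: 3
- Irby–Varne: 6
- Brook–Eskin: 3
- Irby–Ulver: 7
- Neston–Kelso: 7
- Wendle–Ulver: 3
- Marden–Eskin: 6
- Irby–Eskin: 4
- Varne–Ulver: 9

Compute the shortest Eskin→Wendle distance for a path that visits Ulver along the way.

11 mi

Best Eskin to Ulver: Eskin–Brook–Ulver costing 8
Best Ulver to Wendle: Ulver–Wendle costing 3
Total via Ulver: 8 + 3 = 11 mi.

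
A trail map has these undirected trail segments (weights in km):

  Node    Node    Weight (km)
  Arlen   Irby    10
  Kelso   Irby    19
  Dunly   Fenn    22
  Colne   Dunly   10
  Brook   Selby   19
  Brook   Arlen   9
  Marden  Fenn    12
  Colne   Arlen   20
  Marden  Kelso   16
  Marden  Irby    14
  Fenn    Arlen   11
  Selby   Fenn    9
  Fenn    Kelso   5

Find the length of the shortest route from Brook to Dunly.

39 km

Shortest distances from Brook:
Brook: 0
Arlen: 9  (via Brook)
Selby: 19  (via Brook)
Irby: 19  (via Arlen)
Fenn: 20  (via Arlen)
Kelso: 25  (via Fenn)
Colne: 29  (via Arlen)
Marden: 32  (via Fenn)
Dunly: 39  (via Colne)
Shortest route: Brook–Arlen–Colne–Dunly = 39 km.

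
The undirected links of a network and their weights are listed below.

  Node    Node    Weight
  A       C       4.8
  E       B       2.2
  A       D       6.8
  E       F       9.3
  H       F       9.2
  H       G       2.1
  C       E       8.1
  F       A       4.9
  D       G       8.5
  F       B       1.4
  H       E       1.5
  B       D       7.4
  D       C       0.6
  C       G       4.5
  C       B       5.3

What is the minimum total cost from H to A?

10

Candidate routes:
H → E → B → C → A: 1.5+2.2+5.3+4.8 = 13.8
H → G → C → D → A: 2.1+4.5+0.6+6.8 = 14
H → G → C → A: 2.1+4.5+4.8 = 11.4
H → E → B → F → A: 1.5+2.2+1.4+4.9 = 10
Cheapest is H → E → B → F → A at 10.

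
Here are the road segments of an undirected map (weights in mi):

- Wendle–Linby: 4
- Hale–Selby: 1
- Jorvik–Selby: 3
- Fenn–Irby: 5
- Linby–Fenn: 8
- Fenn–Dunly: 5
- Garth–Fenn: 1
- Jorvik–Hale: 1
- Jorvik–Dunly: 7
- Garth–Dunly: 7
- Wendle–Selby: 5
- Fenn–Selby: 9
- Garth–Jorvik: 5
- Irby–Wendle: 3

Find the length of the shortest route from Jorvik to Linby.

Running Dijkstra from Jorvik:
Jorvik: 0
Hale: 1  (via Jorvik)
Selby: 2  (via Hale)
Garth: 5  (via Jorvik)
Fenn: 6  (via Garth)
Dunly: 7  (via Jorvik)
Wendle: 7  (via Selby)
Irby: 10  (via Wendle)
Linby: 11  (via Wendle)
Shortest route: Jorvik → Hale → Selby → Wendle → Linby = 11 mi.

11 mi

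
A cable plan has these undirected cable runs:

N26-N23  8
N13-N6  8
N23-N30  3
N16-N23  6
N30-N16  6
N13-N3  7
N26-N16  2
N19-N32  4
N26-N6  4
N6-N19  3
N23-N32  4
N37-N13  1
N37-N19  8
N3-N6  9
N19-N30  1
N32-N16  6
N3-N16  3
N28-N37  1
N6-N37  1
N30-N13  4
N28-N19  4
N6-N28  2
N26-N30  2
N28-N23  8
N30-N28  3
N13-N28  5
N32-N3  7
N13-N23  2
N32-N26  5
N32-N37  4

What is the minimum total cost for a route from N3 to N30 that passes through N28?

12

Best N3 to N28: N3 → N13 → N37 → N28 costing 9
Best N28 to N30: N28 → N30 costing 3
Total via N28: 9 + 3 = 12.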